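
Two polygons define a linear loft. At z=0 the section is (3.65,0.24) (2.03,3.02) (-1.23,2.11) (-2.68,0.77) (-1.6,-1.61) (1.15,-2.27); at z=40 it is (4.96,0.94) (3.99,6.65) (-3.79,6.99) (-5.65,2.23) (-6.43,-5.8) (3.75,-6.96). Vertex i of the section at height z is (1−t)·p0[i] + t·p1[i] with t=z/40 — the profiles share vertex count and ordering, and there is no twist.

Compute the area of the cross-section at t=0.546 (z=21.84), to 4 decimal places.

Area at t=0.546: 70.4245

Cross-section at t=0.546: each vertex is (1-t)·p0[i] + t·p1[i].
  v1: (1-0.546)·(3.65,0.24) + 0.546·(4.96,0.94) = (4.3653,0.6222)
  v2: (1-0.546)·(2.03,3.02) + 0.546·(3.99,6.65) = (3.1002,5.0020)
  v3: (1-0.546)·(-1.23,2.11) + 0.546·(-3.79,6.99) = (-2.6278,4.7745)
  v4: (1-0.546)·(-2.68,0.77) + 0.546·(-5.65,2.23) = (-4.3016,1.5672)
  v5: (1-0.546)·(-1.6,-1.61) + 0.546·(-6.43,-5.8) = (-4.2372,-3.8977)
  v6: (1-0.546)·(1.15,-2.27) + 0.546·(3.75,-6.96) = (2.5696,-4.8307)
Shoelace sum Σ(x_i·y_{i+1} − x_{i+1}·y_i):
  i=1: 4.3653·5.0020 − 3.1002·0.6222 = +19.9060 (running +19.9060)
  i=2: 3.1002·4.7745 − -2.6278·5.0020 = +27.9457 (running +47.8517)
  i=3: -2.6278·1.5672 − -4.3016·4.7745 = +16.4199 (running +64.2716)
  i=4: -4.3016·-3.8977 − -4.2372·1.5672 = +23.4069 (running +87.6785)
  i=5: -4.2372·-4.8307 − 2.5696·-3.8977 = +30.4843 (running +118.1628)
  i=6: 2.5696·0.6222 − 4.3653·-4.8307 = +22.6862 (running +140.8491)
Area = |Σ|/2 = |140.8491|/2 = 70.4245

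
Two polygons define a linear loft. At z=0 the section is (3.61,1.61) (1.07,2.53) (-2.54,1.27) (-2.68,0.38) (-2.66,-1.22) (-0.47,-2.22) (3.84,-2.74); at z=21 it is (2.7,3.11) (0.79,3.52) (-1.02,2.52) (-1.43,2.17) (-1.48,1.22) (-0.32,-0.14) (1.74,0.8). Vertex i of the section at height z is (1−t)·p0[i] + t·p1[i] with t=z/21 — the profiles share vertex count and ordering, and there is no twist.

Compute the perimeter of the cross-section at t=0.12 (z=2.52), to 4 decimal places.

Perimeter at t=0.12: 19.0600

Cross-section at t=0.12: each vertex is (1-t)·p0[i] + t·p1[i].
  v1: (1-0.12)·(3.61,1.61) + 0.12·(2.7,3.11) = (3.5008,1.7900)
  v2: (1-0.12)·(1.07,2.53) + 0.12·(0.79,3.52) = (1.0364,2.6488)
  v3: (1-0.12)·(-2.54,1.27) + 0.12·(-1.02,2.52) = (-2.3576,1.4200)
  v4: (1-0.12)·(-2.68,0.38) + 0.12·(-1.43,2.17) = (-2.5300,0.5948)
  v5: (1-0.12)·(-2.66,-1.22) + 0.12·(-1.48,1.22) = (-2.5184,-0.9272)
  v6: (1-0.12)·(-0.47,-2.22) + 0.12·(-0.32,-0.14) = (-0.4520,-1.9704)
  v7: (1-0.12)·(3.84,-2.74) + 0.12·(1.74,0.8) = (3.5880,-2.3152)
Perimeter = Σ |v_{i+1} − v_i|:
  edge 1→2: √(-2.4644² + 0.8588²) = 2.6098 (running 2.6098)
  edge 2→3: √(-3.3940² + -1.2288²) = 3.6096 (running 6.2193)
  edge 3→4: √(-0.1724² + -0.8252²) = 0.8430 (running 7.0624)
  edge 4→5: √(0.0116² + -1.5220²) = 1.5220 (running 8.5844)
  edge 5→6: √(2.0664² + -1.0432²) = 2.3148 (running 10.8992)
  edge 6→7: √(4.0400² + -0.3448²) = 4.0547 (running 14.9539)
  edge 7→1: √(-0.0872² + 4.1052²) = 4.1061 (running 19.0600)
Perimeter = 19.0600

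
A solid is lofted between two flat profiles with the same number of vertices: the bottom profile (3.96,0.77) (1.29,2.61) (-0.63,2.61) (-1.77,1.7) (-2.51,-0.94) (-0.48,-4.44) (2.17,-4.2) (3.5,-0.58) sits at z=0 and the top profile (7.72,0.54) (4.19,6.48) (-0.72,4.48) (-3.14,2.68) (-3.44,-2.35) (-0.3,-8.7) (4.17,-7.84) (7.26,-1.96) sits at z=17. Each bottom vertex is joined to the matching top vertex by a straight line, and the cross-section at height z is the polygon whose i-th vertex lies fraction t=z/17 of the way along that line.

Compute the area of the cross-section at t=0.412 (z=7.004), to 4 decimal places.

Cross-section at t=0.412: each vertex is (1-t)·p0[i] + t·p1[i].
  v1: (1-0.412)·(3.96,0.77) + 0.412·(7.72,0.54) = (5.5091,0.6752)
  v2: (1-0.412)·(1.29,2.61) + 0.412·(4.19,6.48) = (2.4848,4.2044)
  v3: (1-0.412)·(-0.63,2.61) + 0.412·(-0.72,4.48) = (-0.6671,3.3804)
  v4: (1-0.412)·(-1.77,1.7) + 0.412·(-3.14,2.68) = (-2.3344,2.1038)
  v5: (1-0.412)·(-2.51,-0.94) + 0.412·(-3.44,-2.35) = (-2.8932,-1.5209)
  v6: (1-0.412)·(-0.48,-4.44) + 0.412·(-0.3,-8.7) = (-0.4058,-6.1951)
  v7: (1-0.412)·(2.17,-4.2) + 0.412·(4.17,-7.84) = (2.9940,-5.6997)
  v8: (1-0.412)·(3.5,-0.58) + 0.412·(7.26,-1.96) = (5.0491,-1.1486)
Shoelace sum Σ(x_i·y_{i+1} − x_{i+1}·y_i):
  i=1: 5.5091·4.2044 − 2.4848·0.6752 = +21.4849 (running +21.4849)
  i=2: 2.4848·3.3804 − -0.6671·4.2044 = +11.2044 (running +32.6893)
  i=3: -0.6671·2.1038 − -2.3344·3.3804 = +6.4881 (running +39.1774)
  i=4: -2.3344·-1.5209 − -2.8932·2.1038 = +9.6370 (running +48.8144)
  i=5: -2.8932·-6.1951 − -0.4058·-1.5209 = +17.3062 (running +66.1206)
  i=6: -0.4058·-5.6997 − 2.9940·-6.1951 = +20.8613 (running +86.9820)
  i=7: 2.9940·-1.1486 − 5.0491·-5.6997 = +25.3396 (running +112.3216)
  i=8: 5.0491·0.6752 − 5.5091·-1.1486 = +9.7369 (running +122.0585)
Area = |Σ|/2 = |122.0585|/2 = 61.0292

Area at t=0.412: 61.0292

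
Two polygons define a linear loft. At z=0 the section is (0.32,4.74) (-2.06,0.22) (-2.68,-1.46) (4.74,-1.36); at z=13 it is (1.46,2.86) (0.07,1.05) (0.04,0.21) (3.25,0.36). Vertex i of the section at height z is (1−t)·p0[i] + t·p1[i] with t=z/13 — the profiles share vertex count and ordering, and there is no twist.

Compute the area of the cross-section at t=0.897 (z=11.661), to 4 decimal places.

Area at t=0.897: 5.9757

Cross-section at t=0.897: each vertex is (1-t)·p0[i] + t·p1[i].
  v1: (1-0.897)·(0.32,4.74) + 0.897·(1.46,2.86) = (1.3426,3.0536)
  v2: (1-0.897)·(-2.06,0.22) + 0.897·(0.07,1.05) = (-0.1494,0.9645)
  v3: (1-0.897)·(-2.68,-1.46) + 0.897·(0.04,0.21) = (-0.2402,0.0380)
  v4: (1-0.897)·(4.74,-1.36) + 0.897·(3.25,0.36) = (3.4035,0.1828)
Shoelace sum Σ(x_i·y_{i+1} − x_{i+1}·y_i):
  i=1: 1.3426·0.9645 − -0.1494·3.0536 = +1.7511 (running +1.7511)
  i=2: -0.1494·0.0380 − -0.2402·0.9645 = +0.2260 (running +1.9771)
  i=3: -0.2402·0.1828 − 3.4035·0.0380 = -0.1732 (running +1.8039)
  i=4: 3.4035·3.0536 − 1.3426·0.1828 = +10.1475 (running +11.9514)
Area = |Σ|/2 = |11.9514|/2 = 5.9757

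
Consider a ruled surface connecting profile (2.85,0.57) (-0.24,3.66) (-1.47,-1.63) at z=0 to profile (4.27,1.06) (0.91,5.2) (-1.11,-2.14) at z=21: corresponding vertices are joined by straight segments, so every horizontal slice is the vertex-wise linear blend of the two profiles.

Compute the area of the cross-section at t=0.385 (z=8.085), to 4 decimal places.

Area at t=0.385: 12.3888

Cross-section at t=0.385: each vertex is (1-t)·p0[i] + t·p1[i].
  v1: (1-0.385)·(2.85,0.57) + 0.385·(4.27,1.06) = (3.3967,0.7587)
  v2: (1-0.385)·(-0.24,3.66) + 0.385·(0.91,5.2) = (0.2028,4.2529)
  v3: (1-0.385)·(-1.47,-1.63) + 0.385·(-1.11,-2.14) = (-1.3314,-1.8263)
Shoelace sum Σ(x_i·y_{i+1} − x_{i+1}·y_i):
  i=1: 3.3967·4.2529 − 0.2028·0.7587 = +14.2920 (running +14.2920)
  i=2: 0.2028·-1.8263 − -1.3314·4.2529 = +5.2920 (running +19.5840)
  i=3: -1.3314·0.7587 − 3.3967·-1.8263 = +5.1935 (running +24.7775)
Area = |Σ|/2 = |24.7775|/2 = 12.3888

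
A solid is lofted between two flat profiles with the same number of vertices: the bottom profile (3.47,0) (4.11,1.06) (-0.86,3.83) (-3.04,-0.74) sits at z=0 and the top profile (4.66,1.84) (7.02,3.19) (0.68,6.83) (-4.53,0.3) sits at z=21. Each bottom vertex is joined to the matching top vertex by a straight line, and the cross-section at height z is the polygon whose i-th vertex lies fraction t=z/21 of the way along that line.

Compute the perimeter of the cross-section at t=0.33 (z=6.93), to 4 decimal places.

Perimeter at t=0.33: 21.4679

Cross-section at t=0.33: each vertex is (1-t)·p0[i] + t·p1[i].
  v1: (1-0.33)·(3.47,0) + 0.33·(4.66,1.84) = (3.8627,0.6072)
  v2: (1-0.33)·(4.11,1.06) + 0.33·(7.02,3.19) = (5.0703,1.7629)
  v3: (1-0.33)·(-0.86,3.83) + 0.33·(0.68,6.83) = (-0.3518,4.8200)
  v4: (1-0.33)·(-3.04,-0.74) + 0.33·(-4.53,0.3) = (-3.5317,-0.3968)
Perimeter = Σ |v_{i+1} − v_i|:
  edge 1→2: √(1.2076² + 1.1557²) = 1.6715 (running 1.6715)
  edge 2→3: √(-5.4221² + 3.0571²) = 6.2246 (running 7.8961)
  edge 3→4: √(-3.1799² + -5.2168²) = 6.1096 (running 14.0056)
  edge 4→1: √(7.3944² + 1.0040²) = 7.4622 (running 21.4679)
Perimeter = 21.4679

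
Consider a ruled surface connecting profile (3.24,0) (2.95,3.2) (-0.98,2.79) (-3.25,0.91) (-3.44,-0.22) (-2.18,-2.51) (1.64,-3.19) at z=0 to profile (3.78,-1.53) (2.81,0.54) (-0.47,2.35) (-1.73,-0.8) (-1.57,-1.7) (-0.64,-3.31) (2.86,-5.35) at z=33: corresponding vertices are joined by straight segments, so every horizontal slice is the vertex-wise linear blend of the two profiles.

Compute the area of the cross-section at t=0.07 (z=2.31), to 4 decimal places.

Cross-section at t=0.07: each vertex is (1-t)·p0[i] + t·p1[i].
  v1: (1-0.07)·(3.24,0) + 0.07·(3.78,-1.53) = (3.2778,-0.1071)
  v2: (1-0.07)·(2.95,3.2) + 0.07·(2.81,0.54) = (2.9402,3.0138)
  v3: (1-0.07)·(-0.98,2.79) + 0.07·(-0.47,2.35) = (-0.9443,2.7592)
  v4: (1-0.07)·(-3.25,0.91) + 0.07·(-1.73,-0.8) = (-3.1436,0.7903)
  v5: (1-0.07)·(-3.44,-0.22) + 0.07·(-1.57,-1.7) = (-3.3091,-0.3236)
  v6: (1-0.07)·(-2.18,-2.51) + 0.07·(-0.64,-3.31) = (-2.0722,-2.5660)
  v7: (1-0.07)·(1.64,-3.19) + 0.07·(2.86,-5.35) = (1.7254,-3.3412)
Shoelace sum Σ(x_i·y_{i+1} − x_{i+1}·y_i):
  i=1: 3.2778·3.0138 − 2.9402·-0.1071 = +10.1935 (running +10.1935)
  i=2: 2.9402·2.7592 − -0.9443·3.0138 = +10.9585 (running +21.1521)
  i=3: -0.9443·0.7903 − -3.1436·2.7592 = +7.9275 (running +29.0796)
  i=4: -3.1436·-0.3236 − -3.3091·0.7903 = +3.6325 (running +32.7121)
  i=5: -3.3091·-2.5660 − -2.0722·-0.3236 = +7.8206 (running +40.5326)
  i=6: -2.0722·-3.3412 − 1.7254·-2.5660 = +11.3510 (running +51.8836)
  i=7: 1.7254·-0.1071 − 3.2778·-3.3412 = +10.7670 (running +62.6506)
Area = |Σ|/2 = |62.6506|/2 = 31.3253

Area at t=0.07: 31.3253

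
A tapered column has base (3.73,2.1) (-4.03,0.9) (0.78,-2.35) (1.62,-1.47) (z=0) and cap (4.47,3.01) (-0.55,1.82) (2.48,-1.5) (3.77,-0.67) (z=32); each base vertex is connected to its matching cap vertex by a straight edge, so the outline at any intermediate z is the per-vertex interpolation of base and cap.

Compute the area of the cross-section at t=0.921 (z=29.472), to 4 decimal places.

Cross-section at t=0.921: each vertex is (1-t)·p0[i] + t·p1[i].
  v1: (1-0.921)·(3.73,2.1) + 0.921·(4.47,3.01) = (4.4115,2.9381)
  v2: (1-0.921)·(-4.03,0.9) + 0.921·(-0.55,1.82) = (-0.8249,1.7473)
  v3: (1-0.921)·(0.78,-2.35) + 0.921·(2.48,-1.5) = (2.3457,-1.5671)
  v4: (1-0.921)·(1.62,-1.47) + 0.921·(3.77,-0.67) = (3.6002,-0.7332)
Shoelace sum Σ(x_i·y_{i+1} − x_{i+1}·y_i):
  i=1: 4.4115·1.7473 − -0.8249·2.9381 = +10.1321 (running +10.1321)
  i=2: -0.8249·-1.5671 − 2.3457·1.7473 = -2.8059 (running +7.3262)
  i=3: 2.3457·-0.7332 − 3.6002·-1.5671 = +3.9221 (running +11.2483)
  i=4: 3.6002·2.9381 − 4.4115·-0.7332 = +13.8122 (running +25.0604)
Area = |Σ|/2 = |25.0604|/2 = 12.5302

Area at t=0.921: 12.5302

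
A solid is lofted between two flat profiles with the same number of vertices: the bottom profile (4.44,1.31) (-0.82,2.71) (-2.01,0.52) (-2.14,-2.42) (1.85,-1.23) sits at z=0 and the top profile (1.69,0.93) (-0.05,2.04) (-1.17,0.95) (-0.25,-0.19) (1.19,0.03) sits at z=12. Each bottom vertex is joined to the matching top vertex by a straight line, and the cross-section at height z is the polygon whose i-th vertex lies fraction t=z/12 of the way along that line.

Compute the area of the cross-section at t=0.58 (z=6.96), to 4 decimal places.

Area at t=0.58: 8.9853

Cross-section at t=0.58: each vertex is (1-t)·p0[i] + t·p1[i].
  v1: (1-0.58)·(4.44,1.31) + 0.58·(1.69,0.93) = (2.8450,1.0896)
  v2: (1-0.58)·(-0.82,2.71) + 0.58·(-0.05,2.04) = (-0.3734,2.3214)
  v3: (1-0.58)·(-2.01,0.52) + 0.58·(-1.17,0.95) = (-1.5228,0.7694)
  v4: (1-0.58)·(-2.14,-2.42) + 0.58·(-0.25,-0.19) = (-1.0438,-1.1266)
  v5: (1-0.58)·(1.85,-1.23) + 0.58·(1.19,0.03) = (1.4672,-0.4992)
Shoelace sum Σ(x_i·y_{i+1} − x_{i+1}·y_i):
  i=1: 2.8450·2.3214 − -0.3734·1.0896 = +7.0112 (running +7.0112)
  i=2: -0.3734·0.7694 − -1.5228·2.3214 = +3.2477 (running +10.2590)
  i=3: -1.5228·-1.1266 − -1.0438·0.7694 = +2.5187 (running +12.7777)
  i=4: -1.0438·-0.4992 − 1.4672·-1.1266 = +2.1740 (running +14.9517)
  i=5: 1.4672·1.0896 − 2.8450·-0.4992 = +3.0189 (running +17.9706)
Area = |Σ|/2 = |17.9706|/2 = 8.9853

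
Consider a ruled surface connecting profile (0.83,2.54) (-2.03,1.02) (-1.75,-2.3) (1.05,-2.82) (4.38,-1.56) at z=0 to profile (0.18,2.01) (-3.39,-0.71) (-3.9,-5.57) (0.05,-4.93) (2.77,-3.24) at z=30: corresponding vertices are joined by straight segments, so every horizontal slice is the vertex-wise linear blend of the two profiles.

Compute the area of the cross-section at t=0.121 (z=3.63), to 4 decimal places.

Area at t=0.121: 22.5968

Cross-section at t=0.121: each vertex is (1-t)·p0[i] + t·p1[i].
  v1: (1-0.121)·(0.83,2.54) + 0.121·(0.18,2.01) = (0.7513,2.4759)
  v2: (1-0.121)·(-2.03,1.02) + 0.121·(-3.39,-0.71) = (-2.1946,0.8107)
  v3: (1-0.121)·(-1.75,-2.3) + 0.121·(-3.9,-5.57) = (-2.0102,-2.6957)
  v4: (1-0.121)·(1.05,-2.82) + 0.121·(0.05,-4.93) = (0.9290,-3.0753)
  v5: (1-0.121)·(4.38,-1.56) + 0.121·(2.77,-3.24) = (4.1852,-1.7633)
Shoelace sum Σ(x_i·y_{i+1} − x_{i+1}·y_i):
  i=1: 0.7513·0.8107 − -2.1946·2.4759 = +6.0425 (running +6.0425)
  i=2: -2.1946·-2.6957 − -2.0102·0.8107 = +7.5454 (running +13.5879)
  i=3: -2.0102·-3.0753 − 0.9290·-2.6957 = +8.6861 (running +22.2740)
  i=4: 0.9290·-1.7633 − 4.1852·-3.0753 = +11.2327 (running +33.5067)
  i=5: 4.1852·2.4759 − 0.7513·-1.7633 = +11.6868 (running +45.1935)
Area = |Σ|/2 = |45.1935|/2 = 22.5968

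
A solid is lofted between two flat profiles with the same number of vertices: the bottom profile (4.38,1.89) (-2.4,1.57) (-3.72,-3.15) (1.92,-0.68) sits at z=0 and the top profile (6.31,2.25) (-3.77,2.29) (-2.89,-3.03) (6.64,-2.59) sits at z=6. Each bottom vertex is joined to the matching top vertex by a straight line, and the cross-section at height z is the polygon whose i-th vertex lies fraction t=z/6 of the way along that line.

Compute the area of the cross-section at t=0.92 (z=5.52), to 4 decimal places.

Area at t=0.92: 47.3756

Cross-section at t=0.92: each vertex is (1-t)·p0[i] + t·p1[i].
  v1: (1-0.92)·(4.38,1.89) + 0.92·(6.31,2.25) = (6.1556,2.2212)
  v2: (1-0.92)·(-2.4,1.57) + 0.92·(-3.77,2.29) = (-3.6604,2.2324)
  v3: (1-0.92)·(-3.72,-3.15) + 0.92·(-2.89,-3.03) = (-2.9564,-3.0396)
  v4: (1-0.92)·(1.92,-0.68) + 0.92·(6.64,-2.59) = (6.2624,-2.4372)
Shoelace sum Σ(x_i·y_{i+1} − x_{i+1}·y_i):
  i=1: 6.1556·2.2324 − -3.6604·2.2212 = +21.8722 (running +21.8722)
  i=2: -3.6604·-3.0396 − -2.9564·2.2324 = +17.7260 (running +39.5983)
  i=3: -2.9564·-2.4372 − 6.2624·-3.0396 = +26.2405 (running +65.8388)
  i=4: 6.2624·2.2212 − 6.1556·-2.4372 = +28.9125 (running +94.7513)
Area = |Σ|/2 = |94.7513|/2 = 47.3756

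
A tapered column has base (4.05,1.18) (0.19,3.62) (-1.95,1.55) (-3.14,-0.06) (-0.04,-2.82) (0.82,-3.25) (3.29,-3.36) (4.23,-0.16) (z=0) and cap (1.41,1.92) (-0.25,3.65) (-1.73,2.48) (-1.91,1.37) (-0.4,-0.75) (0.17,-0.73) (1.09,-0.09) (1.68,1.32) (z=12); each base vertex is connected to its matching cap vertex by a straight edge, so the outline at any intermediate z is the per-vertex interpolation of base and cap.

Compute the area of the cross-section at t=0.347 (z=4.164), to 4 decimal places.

Area at t=0.347: 23.2949

Cross-section at t=0.347: each vertex is (1-t)·p0[i] + t·p1[i].
  v1: (1-0.347)·(4.05,1.18) + 0.347·(1.41,1.92) = (3.1339,1.4368)
  v2: (1-0.347)·(0.19,3.62) + 0.347·(-0.25,3.65) = (0.0373,3.6304)
  v3: (1-0.347)·(-1.95,1.55) + 0.347·(-1.73,2.48) = (-1.8737,1.8727)
  v4: (1-0.347)·(-3.14,-0.06) + 0.347·(-1.91,1.37) = (-2.7132,0.4362)
  v5: (1-0.347)·(-0.04,-2.82) + 0.347·(-0.4,-0.75) = (-0.1649,-2.1017)
  v6: (1-0.347)·(0.82,-3.25) + 0.347·(0.17,-0.73) = (0.5944,-2.3756)
  v7: (1-0.347)·(3.29,-3.36) + 0.347·(1.09,-0.09) = (2.5266,-2.2253)
  v8: (1-0.347)·(4.23,-0.16) + 0.347·(1.68,1.32) = (3.3452,0.3536)
Shoelace sum Σ(x_i·y_{i+1} − x_{i+1}·y_i):
  i=1: 3.1339·3.6304 − 0.0373·1.4368 = +11.3238 (running +11.3238)
  i=2: 0.0373·1.8727 − -1.8737·3.6304 = +6.8720 (running +18.1958)
  i=3: -1.8737·0.4362 − -2.7132·1.8727 = +4.2637 (running +22.4595)
  i=4: -2.7132·-2.1017 − -0.1649·0.4362 = +5.7743 (running +28.2338)
  i=5: -0.1649·-2.3756 − 0.5944·-2.1017 = +1.6411 (running +29.8750)
  i=6: 0.5944·-2.2253 − 2.5266·-2.3756 = +4.6793 (running +34.5542)
  i=7: 2.5266·0.3536 − 3.3452·-2.2253 = +8.3373 (running +42.8915)
  i=8: 3.3452·1.4368 − 3.1339·0.3536 = +3.6982 (running +46.5897)
Area = |Σ|/2 = |46.5897|/2 = 23.2949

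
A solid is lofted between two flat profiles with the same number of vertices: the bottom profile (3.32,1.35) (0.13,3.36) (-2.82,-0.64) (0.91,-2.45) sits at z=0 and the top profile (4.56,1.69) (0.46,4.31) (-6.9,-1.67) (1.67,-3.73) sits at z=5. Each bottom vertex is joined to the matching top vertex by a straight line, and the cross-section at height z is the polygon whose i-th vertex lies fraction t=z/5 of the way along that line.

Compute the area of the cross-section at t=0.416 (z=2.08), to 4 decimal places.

Area at t=0.416: 29.3677

Cross-section at t=0.416: each vertex is (1-t)·p0[i] + t·p1[i].
  v1: (1-0.416)·(3.32,1.35) + 0.416·(4.56,1.69) = (3.8358,1.4914)
  v2: (1-0.416)·(0.13,3.36) + 0.416·(0.46,4.31) = (0.2673,3.7552)
  v3: (1-0.416)·(-2.82,-0.64) + 0.416·(-6.9,-1.67) = (-4.5173,-1.0685)
  v4: (1-0.416)·(0.91,-2.45) + 0.416·(1.67,-3.73) = (1.2262,-2.9825)
Shoelace sum Σ(x_i·y_{i+1} − x_{i+1}·y_i):
  i=1: 3.8358·3.7552 − 0.2673·1.4914 = +14.0057 (running +14.0057)
  i=2: 0.2673·-1.0685 − -4.5173·3.7552 = +16.6777 (running +30.6834)
  i=3: -4.5173·-2.9825 − 1.2262·-1.0685 = +14.7828 (running +45.4662)
  i=4: 1.2262·1.4914 − 3.8358·-2.9825 = +13.2691 (running +58.7353)
Area = |Σ|/2 = |58.7353|/2 = 29.3677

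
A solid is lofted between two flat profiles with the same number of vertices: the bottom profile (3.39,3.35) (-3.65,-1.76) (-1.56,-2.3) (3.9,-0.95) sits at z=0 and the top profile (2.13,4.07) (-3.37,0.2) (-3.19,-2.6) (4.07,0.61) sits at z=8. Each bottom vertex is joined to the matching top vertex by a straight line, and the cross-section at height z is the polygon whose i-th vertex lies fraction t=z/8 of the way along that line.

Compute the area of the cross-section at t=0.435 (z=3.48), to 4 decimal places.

Cross-section at t=0.435: each vertex is (1-t)·p0[i] + t·p1[i].
  v1: (1-0.435)·(3.39,3.35) + 0.435·(2.13,4.07) = (2.8419,3.6632)
  v2: (1-0.435)·(-3.65,-1.76) + 0.435·(-3.37,0.2) = (-3.5282,-0.9074)
  v3: (1-0.435)·(-1.56,-2.3) + 0.435·(-3.19,-2.6) = (-2.2691,-2.4305)
  v4: (1-0.435)·(3.9,-0.95) + 0.435·(4.07,0.61) = (3.9739,-0.2714)
Shoelace sum Σ(x_i·y_{i+1} − x_{i+1}·y_i):
  i=1: 2.8419·-0.9074 − -3.5282·3.6632 = +10.3458 (running +10.3458)
  i=2: -3.5282·-2.4305 − -2.2691·-0.9074 = +6.5164 (running +16.8621)
  i=3: -2.2691·-0.2714 − 3.9739·-2.4305 = +10.2745 (running +27.1366)
  i=4: 3.9739·3.6632 − 2.8419·-0.2714 = +15.3287 (running +42.4653)
Area = |Σ|/2 = |42.4653|/2 = 21.2326

Area at t=0.435: 21.2326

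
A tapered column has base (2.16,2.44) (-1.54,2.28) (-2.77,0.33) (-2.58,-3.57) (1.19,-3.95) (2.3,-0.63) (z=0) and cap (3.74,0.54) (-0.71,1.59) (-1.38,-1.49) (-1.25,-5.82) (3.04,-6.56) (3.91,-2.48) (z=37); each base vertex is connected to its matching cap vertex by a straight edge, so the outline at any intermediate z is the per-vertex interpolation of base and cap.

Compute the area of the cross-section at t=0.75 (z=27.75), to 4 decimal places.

Cross-section at t=0.75: each vertex is (1-t)·p0[i] + t·p1[i].
  v1: (1-0.75)·(2.16,2.44) + 0.75·(3.74,0.54) = (3.3450,1.0150)
  v2: (1-0.75)·(-1.54,2.28) + 0.75·(-0.71,1.59) = (-0.9175,1.7625)
  v3: (1-0.75)·(-2.77,0.33) + 0.75·(-1.38,-1.49) = (-1.7275,-1.0350)
  v4: (1-0.75)·(-2.58,-3.57) + 0.75·(-1.25,-5.82) = (-1.5825,-5.2575)
  v5: (1-0.75)·(1.19,-3.95) + 0.75·(3.04,-6.56) = (2.5775,-5.9075)
  v6: (1-0.75)·(2.3,-0.63) + 0.75·(3.91,-2.48) = (3.5075,-2.0175)
Shoelace sum Σ(x_i·y_{i+1} − x_{i+1}·y_i):
  i=1: 3.3450·1.7625 − -0.9175·1.0150 = +6.8268 (running +6.8268)
  i=2: -0.9175·-1.0350 − -1.7275·1.7625 = +3.9943 (running +10.8212)
  i=3: -1.7275·-5.2575 − -1.5825·-1.0350 = +7.4444 (running +18.2656)
  i=4: -1.5825·-5.9075 − 2.5775·-5.2575 = +22.8998 (running +41.1654)
  i=5: 2.5775·-2.0175 − 3.5075·-5.9075 = +15.5205 (running +56.6859)
  i=6: 3.5075·1.0150 − 3.3450·-2.0175 = +10.3087 (running +66.9945)
Area = |Σ|/2 = |66.9945|/2 = 33.4973

Area at t=0.75: 33.4973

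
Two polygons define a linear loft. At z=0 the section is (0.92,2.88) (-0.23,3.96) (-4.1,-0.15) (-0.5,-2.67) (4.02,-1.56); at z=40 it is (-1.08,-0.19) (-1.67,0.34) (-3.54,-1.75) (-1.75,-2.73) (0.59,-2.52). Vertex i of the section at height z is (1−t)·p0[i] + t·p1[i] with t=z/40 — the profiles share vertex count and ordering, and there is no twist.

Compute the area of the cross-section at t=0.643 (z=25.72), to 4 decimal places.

Area at t=0.643: 12.5553

Cross-section at t=0.643: each vertex is (1-t)·p0[i] + t·p1[i].
  v1: (1-0.643)·(0.92,2.88) + 0.643·(-1.08,-0.19) = (-0.3660,0.9060)
  v2: (1-0.643)·(-0.23,3.96) + 0.643·(-1.67,0.34) = (-1.1559,1.6323)
  v3: (1-0.643)·(-4.1,-0.15) + 0.643·(-3.54,-1.75) = (-3.7399,-1.1788)
  v4: (1-0.643)·(-0.5,-2.67) + 0.643·(-1.75,-2.73) = (-1.3037,-2.7086)
  v5: (1-0.643)·(4.02,-1.56) + 0.643·(0.59,-2.52) = (1.8145,-2.1773)
Shoelace sum Σ(x_i·y_{i+1} − x_{i+1}·y_i):
  i=1: -0.3660·1.6323 − -1.1559·0.9060 = +0.4498 (running +0.4498)
  i=2: -1.1559·-1.1788 − -3.7399·1.6323 = +7.4674 (running +7.9172)
  i=3: -3.7399·-2.7086 − -1.3037·-1.1788 = +8.5930 (running +16.5102)
  i=4: -1.3037·-2.1773 − 1.8145·-2.7086 = +7.7534 (running +24.2636)
  i=5: 1.8145·0.9060 − -0.3660·-2.1773 = +0.8470 (running +25.1107)
Area = |Σ|/2 = |25.1107|/2 = 12.5553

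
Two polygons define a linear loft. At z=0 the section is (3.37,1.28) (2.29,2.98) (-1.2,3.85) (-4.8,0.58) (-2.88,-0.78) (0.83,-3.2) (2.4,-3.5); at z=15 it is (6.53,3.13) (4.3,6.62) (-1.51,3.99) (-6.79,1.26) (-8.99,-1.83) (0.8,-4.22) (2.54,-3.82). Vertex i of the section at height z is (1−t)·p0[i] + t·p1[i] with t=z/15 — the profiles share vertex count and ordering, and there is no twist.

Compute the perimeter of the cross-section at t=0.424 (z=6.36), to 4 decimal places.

Cross-section at t=0.424: each vertex is (1-t)·p0[i] + t·p1[i].
  v1: (1-0.424)·(3.37,1.28) + 0.424·(6.53,3.13) = (4.7098,2.0644)
  v2: (1-0.424)·(2.29,2.98) + 0.424·(4.3,6.62) = (3.1422,4.5234)
  v3: (1-0.424)·(-1.2,3.85) + 0.424·(-1.51,3.99) = (-1.3314,3.9094)
  v4: (1-0.424)·(-4.8,0.58) + 0.424·(-6.79,1.26) = (-5.6438,0.8683)
  v5: (1-0.424)·(-2.88,-0.78) + 0.424·(-8.99,-1.83) = (-5.4706,-1.2252)
  v6: (1-0.424)·(0.83,-3.2) + 0.424·(0.8,-4.22) = (0.8173,-3.6325)
  v7: (1-0.424)·(2.4,-3.5) + 0.424·(2.54,-3.82) = (2.4594,-3.6357)
Perimeter = Σ |v_{i+1} − v_i|:
  edge 1→2: √(-1.5676² + 2.4590²) = 2.9161 (running 2.9161)
  edge 2→3: √(-4.4737² + -0.6140²) = 4.5156 (running 7.4318)
  edge 3→4: √(-4.3123² + -3.0410²) = 5.2767 (running 12.7085)
  edge 4→5: √(0.1731² + -2.0935²) = 2.1007 (running 14.8092)
  edge 5→6: √(6.2879² + -2.4073²) = 6.7330 (running 21.5421)
  edge 6→7: √(1.6421² + -0.0032²) = 1.6421 (running 23.1842)
  edge 7→1: √(2.2505² + 5.7001²) = 6.1283 (running 29.3125)
Perimeter = 29.3125

Perimeter at t=0.424: 29.3125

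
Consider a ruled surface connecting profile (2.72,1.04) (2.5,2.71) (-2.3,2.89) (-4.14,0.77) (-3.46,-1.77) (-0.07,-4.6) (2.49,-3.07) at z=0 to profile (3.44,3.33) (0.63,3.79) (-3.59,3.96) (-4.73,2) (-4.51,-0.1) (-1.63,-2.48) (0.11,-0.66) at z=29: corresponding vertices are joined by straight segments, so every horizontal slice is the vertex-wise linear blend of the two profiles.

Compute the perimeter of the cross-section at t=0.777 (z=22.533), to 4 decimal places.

Perimeter at t=0.777: 22.6000

Cross-section at t=0.777: each vertex is (1-t)·p0[i] + t·p1[i].
  v1: (1-0.777)·(2.72,1.04) + 0.777·(3.44,3.33) = (3.2794,2.8193)
  v2: (1-0.777)·(2.5,2.71) + 0.777·(0.63,3.79) = (1.0470,3.5492)
  v3: (1-0.777)·(-2.3,2.89) + 0.777·(-3.59,3.96) = (-3.3023,3.7214)
  v4: (1-0.777)·(-4.14,0.77) + 0.777·(-4.73,2) = (-4.5984,1.7257)
  v5: (1-0.777)·(-3.46,-1.77) + 0.777·(-4.51,-0.1) = (-4.2759,-0.4724)
  v6: (1-0.777)·(-0.07,-4.6) + 0.777·(-1.63,-2.48) = (-1.2821,-2.9528)
  v7: (1-0.777)·(2.49,-3.07) + 0.777·(0.11,-0.66) = (0.6407,-1.1974)
Perimeter = Σ |v_{i+1} − v_i|:
  edge 1→2: √(-2.2324² + 0.7298²) = 2.3487 (running 2.3487)
  edge 2→3: √(-4.3493² + 0.1722²) = 4.3527 (running 6.7014)
  edge 3→4: √(-1.2961² + -1.9957²) = 2.3796 (running 9.0811)
  edge 4→5: √(0.3226² + -2.1981²) = 2.2217 (running 11.3027)
  edge 5→6: √(2.9937² + -2.4803²) = 3.8877 (running 15.1905)
  edge 6→7: √(1.9229² + 1.7553²) = 2.6036 (running 17.7941)
  edge 7→1: √(2.6387² + 4.0168²) = 4.8059 (running 22.6000)
Perimeter = 22.6000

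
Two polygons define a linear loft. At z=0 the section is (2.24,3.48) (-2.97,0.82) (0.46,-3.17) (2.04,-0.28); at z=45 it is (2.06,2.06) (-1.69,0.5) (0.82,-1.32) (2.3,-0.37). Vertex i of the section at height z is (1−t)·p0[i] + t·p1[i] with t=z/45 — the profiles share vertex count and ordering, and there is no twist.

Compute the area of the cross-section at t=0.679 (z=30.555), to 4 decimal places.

Cross-section at t=0.679: each vertex is (1-t)·p0[i] + t·p1[i].
  v1: (1-0.679)·(2.24,3.48) + 0.679·(2.06,2.06) = (2.1178,2.5158)
  v2: (1-0.679)·(-2.97,0.82) + 0.679·(-1.69,0.5) = (-2.1009,0.6027)
  v3: (1-0.679)·(0.46,-3.17) + 0.679·(0.82,-1.32) = (0.7044,-1.9139)
  v4: (1-0.679)·(2.04,-0.28) + 0.679·(2.3,-0.37) = (2.2165,-0.3411)
Shoelace sum Σ(x_i·y_{i+1} − x_{i+1}·y_i):
  i=1: 2.1178·0.6027 − -2.1009·2.5158 = +6.5619 (running +6.5619)
  i=2: -2.1009·-1.9139 − 0.7044·0.6027 = +3.5962 (running +10.1581)
  i=3: 0.7044·-0.3411 − 2.2165·-1.9139 = +4.0018 (running +14.1599)
  i=4: 2.2165·2.5158 − 2.1178·-0.3411 = +6.2988 (running +20.4587)
Area = |Σ|/2 = |20.4587|/2 = 10.2293

Area at t=0.679: 10.2293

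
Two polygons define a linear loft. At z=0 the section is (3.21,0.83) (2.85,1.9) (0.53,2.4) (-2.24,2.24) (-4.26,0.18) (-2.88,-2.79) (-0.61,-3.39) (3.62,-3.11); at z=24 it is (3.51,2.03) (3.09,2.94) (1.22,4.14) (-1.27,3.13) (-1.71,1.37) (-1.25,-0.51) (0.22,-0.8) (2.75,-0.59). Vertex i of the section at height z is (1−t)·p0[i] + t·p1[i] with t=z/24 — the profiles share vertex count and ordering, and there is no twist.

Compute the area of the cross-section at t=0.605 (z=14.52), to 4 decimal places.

Area at t=0.605: 25.5520

Cross-section at t=0.605: each vertex is (1-t)·p0[i] + t·p1[i].
  v1: (1-0.605)·(3.21,0.83) + 0.605·(3.51,2.03) = (3.3915,1.5560)
  v2: (1-0.605)·(2.85,1.9) + 0.605·(3.09,2.94) = (2.9952,2.5292)
  v3: (1-0.605)·(0.53,2.4) + 0.605·(1.22,4.14) = (0.9475,3.4527)
  v4: (1-0.605)·(-2.24,2.24) + 0.605·(-1.27,3.13) = (-1.6532,2.7784)
  v5: (1-0.605)·(-4.26,0.18) + 0.605·(-1.71,1.37) = (-2.7172,0.9000)
  v6: (1-0.605)·(-2.88,-2.79) + 0.605·(-1.25,-0.51) = (-1.8939,-1.4106)
  v7: (1-0.605)·(-0.61,-3.39) + 0.605·(0.22,-0.8) = (-0.1079,-1.8231)
  v8: (1-0.605)·(3.62,-3.11) + 0.605·(2.75,-0.59) = (3.0937,-1.5854)
Shoelace sum Σ(x_i·y_{i+1} − x_{i+1}·y_i):
  i=1: 3.3915·2.5292 − 2.9952·1.5560 = +3.9173 (running +3.9173)
  i=2: 2.9952·3.4527 − 0.9475·2.5292 = +7.9452 (running +11.8625)
  i=3: 0.9475·2.7784 − -1.6532·3.4527 = +8.3403 (running +20.2028)
  i=4: -1.6532·0.9000 − -2.7172·2.7784 = +6.0620 (running +26.2648)
  i=5: -2.7172·-1.4106 − -1.8939·0.9000 = +5.5373 (running +31.8021)
  i=6: -1.8939·-1.8231 − -0.1079·-1.4106 = +3.3005 (running +35.1025)
  i=7: -0.1079·-1.5854 − 3.0937·-1.8231 = +5.8109 (running +40.9134)
  i=8: 3.0937·1.5560 − 3.3915·-1.5854 = +10.1906 (running +51.1040)
Area = |Σ|/2 = |51.1040|/2 = 25.5520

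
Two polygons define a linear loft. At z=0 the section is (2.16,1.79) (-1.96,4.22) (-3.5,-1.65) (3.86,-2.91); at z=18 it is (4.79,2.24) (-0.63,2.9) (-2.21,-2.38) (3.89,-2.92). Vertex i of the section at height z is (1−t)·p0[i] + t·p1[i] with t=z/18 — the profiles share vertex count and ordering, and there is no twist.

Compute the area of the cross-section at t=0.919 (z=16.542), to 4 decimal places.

Cross-section at t=0.919: each vertex is (1-t)·p0[i] + t·p1[i].
  v1: (1-0.919)·(2.16,1.79) + 0.919·(4.79,2.24) = (4.5770,2.2036)
  v2: (1-0.919)·(-1.96,4.22) + 0.919·(-0.63,2.9) = (-0.7377,3.0069)
  v3: (1-0.919)·(-3.5,-1.65) + 0.919·(-2.21,-2.38) = (-2.3145,-2.3209)
  v4: (1-0.919)·(3.86,-2.91) + 0.919·(3.89,-2.92) = (3.8876,-2.9192)
Shoelace sum Σ(x_i·y_{i+1} − x_{i+1}·y_i):
  i=1: 4.5770·3.0069 − -0.7377·2.2036 = +15.3882 (running +15.3882)
  i=2: -0.7377·-2.3209 − -2.3145·3.0069 = +8.6717 (running +24.0599)
  i=3: -2.3145·-2.9192 − 3.8876·-2.3209 = +15.7790 (running +39.8388)
  i=4: 3.8876·2.2036 − 4.5770·-2.9192 = +21.9275 (running +61.7663)
Area = |Σ|/2 = |61.7663|/2 = 30.8832

Area at t=0.919: 30.8832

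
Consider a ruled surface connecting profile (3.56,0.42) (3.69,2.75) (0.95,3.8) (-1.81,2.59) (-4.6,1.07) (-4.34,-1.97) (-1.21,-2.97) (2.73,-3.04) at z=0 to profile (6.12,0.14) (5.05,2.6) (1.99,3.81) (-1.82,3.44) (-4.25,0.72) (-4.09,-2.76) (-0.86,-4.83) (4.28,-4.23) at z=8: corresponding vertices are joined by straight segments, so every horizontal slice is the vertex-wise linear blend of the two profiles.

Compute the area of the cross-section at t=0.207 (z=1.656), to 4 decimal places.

Area at t=0.207: 48.4296

Cross-section at t=0.207: each vertex is (1-t)·p0[i] + t·p1[i].
  v1: (1-0.207)·(3.56,0.42) + 0.207·(6.12,0.14) = (4.0899,0.3620)
  v2: (1-0.207)·(3.69,2.75) + 0.207·(5.05,2.6) = (3.9715,2.7190)
  v3: (1-0.207)·(0.95,3.8) + 0.207·(1.99,3.81) = (1.1653,3.8021)
  v4: (1-0.207)·(-1.81,2.59) + 0.207·(-1.82,3.44) = (-1.8121,2.7659)
  v5: (1-0.207)·(-4.6,1.07) + 0.207·(-4.25,0.72) = (-4.5275,0.9976)
  v6: (1-0.207)·(-4.34,-1.97) + 0.207·(-4.09,-2.76) = (-4.2882,-2.1335)
  v7: (1-0.207)·(-1.21,-2.97) + 0.207·(-0.86,-4.83) = (-1.1376,-3.3550)
  v8: (1-0.207)·(2.73,-3.04) + 0.207·(4.28,-4.23) = (3.0509,-3.2863)
Shoelace sum Σ(x_i·y_{i+1} − x_{i+1}·y_i):
  i=1: 4.0899·2.7190 − 3.9715·0.3620 = +9.6824 (running +9.6824)
  i=2: 3.9715·3.8021 − 1.1653·2.7190 = +11.9317 (running +21.6141)
  i=3: 1.1653·2.7659 − -1.8121·3.8021 = +10.1127 (running +31.7268)
  i=4: -1.8121·0.9976 − -4.5275·2.7659 = +10.7153 (running +42.4422)
  i=5: -4.5275·-2.1335 − -4.2882·0.9976 = +13.9374 (running +56.3796)
  i=6: -4.2882·-3.3550 − -1.1376·-2.1335 = +11.9602 (running +68.3397)
  i=7: -1.1376·-3.2863 − 3.0509·-3.3550 = +13.9740 (running +82.3138)
  i=8: 3.0509·0.3620 − 4.0899·-3.2863 = +14.5454 (running +96.8591)
Area = |Σ|/2 = |96.8591|/2 = 48.4296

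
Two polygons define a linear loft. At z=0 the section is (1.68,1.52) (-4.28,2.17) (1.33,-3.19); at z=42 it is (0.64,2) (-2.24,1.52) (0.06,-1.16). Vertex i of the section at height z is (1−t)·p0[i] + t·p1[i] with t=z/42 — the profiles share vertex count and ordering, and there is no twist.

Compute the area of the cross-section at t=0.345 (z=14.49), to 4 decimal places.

Cross-section at t=0.345: each vertex is (1-t)·p0[i] + t·p1[i].
  v1: (1-0.345)·(1.68,1.52) + 0.345·(0.64,2) = (1.3212,1.6856)
  v2: (1-0.345)·(-4.28,2.17) + 0.345·(-2.24,1.52) = (-3.5762,1.9458)
  v3: (1-0.345)·(1.33,-3.19) + 0.345·(0.06,-1.16) = (0.8919,-2.4897)
Shoelace sum Σ(x_i·y_{i+1} − x_{i+1}·y_i):
  i=1: 1.3212·1.9458 − -3.5762·1.6856 = +8.5988 (running +8.5988)
  i=2: -3.5762·-2.4897 − 0.8919·1.9458 = +7.1682 (running +15.7669)
  i=3: 0.8919·1.6856 − 1.3212·-2.4897 = +4.7926 (running +20.5596)
Area = |Σ|/2 = |20.5596|/2 = 10.2798

Area at t=0.345: 10.2798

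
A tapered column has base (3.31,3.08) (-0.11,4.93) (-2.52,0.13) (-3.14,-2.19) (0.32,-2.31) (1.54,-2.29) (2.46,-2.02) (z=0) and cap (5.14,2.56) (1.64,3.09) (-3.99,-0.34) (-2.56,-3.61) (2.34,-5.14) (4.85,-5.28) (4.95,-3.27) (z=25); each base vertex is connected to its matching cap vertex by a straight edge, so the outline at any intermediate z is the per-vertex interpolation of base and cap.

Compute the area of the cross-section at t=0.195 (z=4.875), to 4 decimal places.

Cross-section at t=0.195: each vertex is (1-t)·p0[i] + t·p1[i].
  v1: (1-0.195)·(3.31,3.08) + 0.195·(5.14,2.56) = (3.6668,2.9786)
  v2: (1-0.195)·(-0.11,4.93) + 0.195·(1.64,3.09) = (0.2312,4.5712)
  v3: (1-0.195)·(-2.52,0.13) + 0.195·(-3.99,-0.34) = (-2.8066,0.0383)
  v4: (1-0.195)·(-3.14,-2.19) + 0.195·(-2.56,-3.61) = (-3.0269,-2.4669)
  v5: (1-0.195)·(0.32,-2.31) + 0.195·(2.34,-5.14) = (0.7139,-2.8618)
  v6: (1-0.195)·(1.54,-2.29) + 0.195·(4.85,-5.28) = (2.1854,-2.8731)
  v7: (1-0.195)·(2.46,-2.02) + 0.195·(4.95,-3.27) = (2.9455,-2.2637)
Shoelace sum Σ(x_i·y_{i+1} − x_{i+1}·y_i):
  i=1: 3.6668·4.5712 − 0.2312·2.9786 = +16.0731 (running +16.0731)
  i=2: 0.2312·0.0383 − -2.8066·4.5712 = +12.8386 (running +28.9117)
  i=3: -2.8066·-2.4669 − -3.0269·0.0383 = +7.0398 (running +35.9515)
  i=4: -3.0269·-2.8618 − 0.7139·-2.4669 = +10.4237 (running +46.3752)
  i=5: 0.7139·-2.8731 − 2.1854·-2.8618 = +4.2034 (running +50.5786)
  i=6: 2.1854·-2.2637 − 2.9455·-2.8731 = +3.5154 (running +54.0940)
  i=7: 2.9455·2.9786 − 3.6668·-2.2637 = +17.0744 (running +71.1684)
Area = |Σ|/2 = |71.1684|/2 = 35.5842

Area at t=0.195: 35.5842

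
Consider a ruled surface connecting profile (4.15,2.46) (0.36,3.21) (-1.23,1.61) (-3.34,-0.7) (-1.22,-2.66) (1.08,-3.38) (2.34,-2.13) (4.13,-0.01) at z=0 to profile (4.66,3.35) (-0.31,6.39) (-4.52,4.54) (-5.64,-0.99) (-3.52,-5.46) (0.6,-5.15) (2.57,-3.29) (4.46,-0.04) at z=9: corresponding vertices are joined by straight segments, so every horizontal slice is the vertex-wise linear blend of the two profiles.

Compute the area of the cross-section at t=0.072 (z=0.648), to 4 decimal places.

Area at t=0.072: 34.6006

Cross-section at t=0.072: each vertex is (1-t)·p0[i] + t·p1[i].
  v1: (1-0.072)·(4.15,2.46) + 0.072·(4.66,3.35) = (4.1867,2.5241)
  v2: (1-0.072)·(0.36,3.21) + 0.072·(-0.31,6.39) = (0.3118,3.4390)
  v3: (1-0.072)·(-1.23,1.61) + 0.072·(-4.52,4.54) = (-1.4669,1.8210)
  v4: (1-0.072)·(-3.34,-0.7) + 0.072·(-5.64,-0.99) = (-3.5056,-0.7209)
  v5: (1-0.072)·(-1.22,-2.66) + 0.072·(-3.52,-5.46) = (-1.3856,-2.8616)
  v6: (1-0.072)·(1.08,-3.38) + 0.072·(0.6,-5.15) = (1.0454,-3.5074)
  v7: (1-0.072)·(2.34,-2.13) + 0.072·(2.57,-3.29) = (2.3566,-2.2135)
  v8: (1-0.072)·(4.13,-0.01) + 0.072·(4.46,-0.04) = (4.1538,-0.0122)
Shoelace sum Σ(x_i·y_{i+1} − x_{i+1}·y_i):
  i=1: 4.1867·3.4390 − 0.3118·2.5241 = +13.6111 (running +13.6111)
  i=2: 0.3118·1.8210 − -1.4669·3.4390 = +5.6122 (running +19.2233)
  i=3: -1.4669·-0.7209 − -3.5056·1.8210 = +7.4410 (running +26.6643)
  i=4: -3.5056·-2.8616 − -1.3856·-0.7209 = +9.0328 (running +35.6971)
  i=5: -1.3856·-3.5074 − 1.0454·-2.8616 = +7.8515 (running +43.5486)
  i=6: 1.0454·-2.2135 − 2.3566·-3.5074 = +5.9514 (running +49.5000)
  i=7: 2.3566·-0.0122 − 4.1538·-2.2135 = +9.1658 (running +58.6658)
  i=8: 4.1538·2.5241 − 4.1867·-0.0122 = +10.5353 (running +69.2011)
Area = |Σ|/2 = |69.2011|/2 = 34.6006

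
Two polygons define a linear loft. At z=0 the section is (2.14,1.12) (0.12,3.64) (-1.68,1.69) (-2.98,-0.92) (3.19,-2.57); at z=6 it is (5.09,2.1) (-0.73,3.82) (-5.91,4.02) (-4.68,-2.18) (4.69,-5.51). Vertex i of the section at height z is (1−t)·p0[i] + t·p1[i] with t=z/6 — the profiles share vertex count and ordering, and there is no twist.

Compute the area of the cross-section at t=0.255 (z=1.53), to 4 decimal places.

Area at t=0.255: 31.1116

Cross-section at t=0.255: each vertex is (1-t)·p0[i] + t·p1[i].
  v1: (1-0.255)·(2.14,1.12) + 0.255·(5.09,2.1) = (2.8922,1.3699)
  v2: (1-0.255)·(0.12,3.64) + 0.255·(-0.73,3.82) = (-0.0968,3.6859)
  v3: (1-0.255)·(-1.68,1.69) + 0.255·(-5.91,4.02) = (-2.7587,2.2841)
  v4: (1-0.255)·(-2.98,-0.92) + 0.255·(-4.68,-2.18) = (-3.4135,-1.2413)
  v5: (1-0.255)·(3.19,-2.57) + 0.255·(4.69,-5.51) = (3.5725,-3.3197)
Shoelace sum Σ(x_i·y_{i+1} − x_{i+1}·y_i):
  i=1: 2.8922·3.6859 − -0.0968·1.3699 = +10.7931 (running +10.7931)
  i=2: -0.0968·2.2841 − -2.7587·3.6859 = +9.9471 (running +20.7402)
  i=3: -2.7587·-1.2413 − -3.4135·2.2841 = +11.2213 (running +31.9615)
  i=4: -3.4135·-3.3197 − 3.5725·-1.2413 = +15.7663 (running +47.7278)
  i=5: 3.5725·1.3699 − 2.8922·-3.3197 = +14.4954 (running +62.2232)
Area = |Σ|/2 = |62.2232|/2 = 31.1116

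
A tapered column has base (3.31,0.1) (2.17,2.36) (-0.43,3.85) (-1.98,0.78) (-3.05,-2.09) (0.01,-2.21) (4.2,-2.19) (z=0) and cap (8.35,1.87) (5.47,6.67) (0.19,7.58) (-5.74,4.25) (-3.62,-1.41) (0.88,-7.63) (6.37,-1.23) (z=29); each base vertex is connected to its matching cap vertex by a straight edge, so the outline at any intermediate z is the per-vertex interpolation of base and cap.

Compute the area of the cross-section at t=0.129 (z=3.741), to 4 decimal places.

Area at t=0.129: 36.8705

Cross-section at t=0.129: each vertex is (1-t)·p0[i] + t·p1[i].
  v1: (1-0.129)·(3.31,0.1) + 0.129·(8.35,1.87) = (3.9602,0.3283)
  v2: (1-0.129)·(2.17,2.36) + 0.129·(5.47,6.67) = (2.5957,2.9160)
  v3: (1-0.129)·(-0.43,3.85) + 0.129·(0.19,7.58) = (-0.3500,4.3312)
  v4: (1-0.129)·(-1.98,0.78) + 0.129·(-5.74,4.25) = (-2.4650,1.2276)
  v5: (1-0.129)·(-3.05,-2.09) + 0.129·(-3.62,-1.41) = (-3.1235,-2.0023)
  v6: (1-0.129)·(0.01,-2.21) + 0.129·(0.88,-7.63) = (0.1222,-2.9092)
  v7: (1-0.129)·(4.2,-2.19) + 0.129·(6.37,-1.23) = (4.4799,-2.0662)
Shoelace sum Σ(x_i·y_{i+1} − x_{i+1}·y_i):
  i=1: 3.9602·2.9160 − 2.5957·0.3283 = +10.6955 (running +10.6955)
  i=2: 2.5957·4.3312 − -0.3500·2.9160 = +12.2631 (running +22.9586)
  i=3: -0.3500·1.2276 − -2.4650·4.3312 = +10.2468 (running +33.2054)
  i=4: -2.4650·-2.0023 − -3.1235·1.2276 = +8.7702 (running +41.9757)
  i=5: -3.1235·-2.9092 − 0.1222·-2.0023 = +9.3316 (running +51.3073)
  i=6: 0.1222·-2.0662 − 4.4799·-2.9092 = +12.7804 (running +64.0877)
  i=7: 4.4799·0.3283 − 3.9602·-2.0662 = +9.6532 (running +73.7409)
Area = |Σ|/2 = |73.7409|/2 = 36.8705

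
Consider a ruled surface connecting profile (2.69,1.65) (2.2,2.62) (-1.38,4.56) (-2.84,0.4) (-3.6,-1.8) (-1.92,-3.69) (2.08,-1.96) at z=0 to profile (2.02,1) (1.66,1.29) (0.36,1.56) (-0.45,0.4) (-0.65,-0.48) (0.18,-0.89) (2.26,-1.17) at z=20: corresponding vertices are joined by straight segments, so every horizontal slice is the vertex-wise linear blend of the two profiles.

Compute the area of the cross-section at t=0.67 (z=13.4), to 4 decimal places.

Cross-section at t=0.67: each vertex is (1-t)·p0[i] + t·p1[i].
  v1: (1-0.67)·(2.69,1.65) + 0.67·(2.02,1) = (2.2411,1.2145)
  v2: (1-0.67)·(2.2,2.62) + 0.67·(1.66,1.29) = (1.8382,1.7289)
  v3: (1-0.67)·(-1.38,4.56) + 0.67·(0.36,1.56) = (-0.2142,2.5500)
  v4: (1-0.67)·(-2.84,0.4) + 0.67·(-0.45,0.4) = (-1.2387,0.4000)
  v5: (1-0.67)·(-3.6,-1.8) + 0.67·(-0.65,-0.48) = (-1.6235,-0.9156)
  v6: (1-0.67)·(-1.92,-3.69) + 0.67·(0.18,-0.89) = (-0.5130,-1.8140)
  v7: (1-0.67)·(2.08,-1.96) + 0.67·(2.26,-1.17) = (2.2006,-1.4307)
Shoelace sum Σ(x_i·y_{i+1} − x_{i+1}·y_i):
  i=1: 2.2411·1.7289 − 1.8382·1.2145 = +1.6421 (running +1.6421)
  i=2: 1.8382·2.5500 − -0.2142·1.7289 = +5.0577 (running +6.6999)
  i=3: -0.2142·0.4000 − -1.2387·2.5500 = +3.0730 (running +9.7729)
  i=4: -1.2387·-0.9156 − -1.6235·0.4000 = +1.7836 (running +11.5564)
  i=5: -1.6235·-1.8140 − -0.5130·-0.9156 = +2.4753 (running +14.0318)
  i=6: -0.5130·-1.4307 − 2.2006·-1.8140 = +4.7258 (running +18.7576)
  i=7: 2.2006·1.2145 − 2.2411·-1.4307 = +5.8790 (running +24.6366)
Area = |Σ|/2 = |24.6366|/2 = 12.3183

Area at t=0.67: 12.3183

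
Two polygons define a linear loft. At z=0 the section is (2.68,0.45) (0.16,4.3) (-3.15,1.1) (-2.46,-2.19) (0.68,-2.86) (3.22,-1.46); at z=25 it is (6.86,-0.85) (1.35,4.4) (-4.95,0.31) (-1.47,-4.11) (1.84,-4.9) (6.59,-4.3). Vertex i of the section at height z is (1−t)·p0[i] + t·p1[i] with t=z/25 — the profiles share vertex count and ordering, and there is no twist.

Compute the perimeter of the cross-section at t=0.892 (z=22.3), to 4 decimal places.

Cross-section at t=0.892: each vertex is (1-t)·p0[i] + t·p1[i].
  v1: (1-0.892)·(2.68,0.45) + 0.892·(6.86,-0.85) = (6.4086,-0.7096)
  v2: (1-0.892)·(0.16,4.3) + 0.892·(1.35,4.4) = (1.2215,4.3892)
  v3: (1-0.892)·(-3.15,1.1) + 0.892·(-4.95,0.31) = (-4.7556,0.3953)
  v4: (1-0.892)·(-2.46,-2.19) + 0.892·(-1.47,-4.11) = (-1.5769,-3.9026)
  v5: (1-0.892)·(0.68,-2.86) + 0.892·(1.84,-4.9) = (1.7147,-4.6797)
  v6: (1-0.892)·(3.22,-1.46) + 0.892·(6.59,-4.3) = (6.2260,-3.9933)
Perimeter = Σ |v_{i+1} − v_i|:
  edge 1→2: √(-5.1871² + 5.0988²) = 7.2735 (running 7.2735)
  edge 2→3: √(-5.9771² + -3.9939²) = 7.1886 (running 14.4621)
  edge 3→4: √(3.1787² + -4.2980²) = 5.3457 (running 19.8078)
  edge 4→5: √(3.2916² + -0.7770²) = 3.3821 (running 23.1899)
  edge 5→6: √(4.5113² + 0.6864²) = 4.5632 (running 27.7532)
  edge 6→1: √(0.1825² + 3.2837²) = 3.2887 (running 31.0419)
Perimeter = 31.0419

Perimeter at t=0.892: 31.0419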